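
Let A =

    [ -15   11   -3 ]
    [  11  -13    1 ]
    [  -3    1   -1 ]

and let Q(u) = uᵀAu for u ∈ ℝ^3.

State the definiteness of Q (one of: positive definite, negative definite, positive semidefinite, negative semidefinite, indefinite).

An LDLᵀ factorisation of A has diagonal entries -15, -74/15, -4/37.
So there are 3 negative pivots.
Hence Q is negative definite.

negative definite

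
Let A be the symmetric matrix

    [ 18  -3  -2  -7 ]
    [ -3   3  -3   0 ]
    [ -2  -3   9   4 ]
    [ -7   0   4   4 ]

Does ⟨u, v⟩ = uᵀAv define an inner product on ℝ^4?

yes

An LDLᵀ factorisation of A has diagonal entries 18, 5/2, 13/3, 6/65.
That gives 4 positive pivots.
Hence Q is positive definite.
⟨·,·⟩ is an inner product exactly when A is positive definite.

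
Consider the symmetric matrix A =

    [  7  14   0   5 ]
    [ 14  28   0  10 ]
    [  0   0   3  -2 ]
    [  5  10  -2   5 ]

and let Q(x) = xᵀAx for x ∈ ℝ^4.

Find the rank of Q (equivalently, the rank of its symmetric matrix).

3

Symmetric row and column elimination reduces A to a congruent diagonal form with pivots 7, 0, 3, 2/21.
So there are 3 positive, 1 zero pivots.
The rank is the number of nonzero pivots: 3.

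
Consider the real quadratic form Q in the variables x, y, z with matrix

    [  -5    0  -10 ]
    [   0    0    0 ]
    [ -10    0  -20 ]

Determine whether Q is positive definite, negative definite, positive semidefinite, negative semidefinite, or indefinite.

negative semidefinite

Row-reducing A symmetrically gives the diagonal entries -5, 0, 0.
Counting signs: 1 negative, 2 zero.
Hence Q is negative semidefinite.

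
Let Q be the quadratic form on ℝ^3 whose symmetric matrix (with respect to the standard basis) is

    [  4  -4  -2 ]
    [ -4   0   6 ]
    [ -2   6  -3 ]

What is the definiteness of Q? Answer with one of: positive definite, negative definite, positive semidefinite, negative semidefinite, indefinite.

indefinite

Symmetric row and column elimination reduces A to a congruent diagonal form with pivots 4, -4, 0.
That gives 1 positive, 1 negative, 1 zero pivots.
Hence Q is indefinite.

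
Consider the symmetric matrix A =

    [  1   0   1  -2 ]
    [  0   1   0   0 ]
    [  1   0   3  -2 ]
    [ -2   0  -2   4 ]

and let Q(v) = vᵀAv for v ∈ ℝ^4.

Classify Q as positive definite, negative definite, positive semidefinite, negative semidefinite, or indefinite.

Row-reducing A symmetrically gives the diagonal entries 1, 1, 2, 0.
Counting signs: 3 positive, 1 zero.
Hence Q is positive semidefinite.

positive semidefinite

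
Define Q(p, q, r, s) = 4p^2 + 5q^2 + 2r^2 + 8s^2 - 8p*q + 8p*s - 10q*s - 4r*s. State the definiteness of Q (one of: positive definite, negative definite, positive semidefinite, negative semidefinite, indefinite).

The symmetric matrix of Q is A = [[4, -4, 0, 4], [-4, 5, 0, -5], [0, 0, 2, -2], [4, -5, -2, 8]].
Leading principal minors: Δ_1 = 4, Δ_2 = 4, Δ_3 = 8, Δ_4 = 8.
All leading principal minors are positive, so by Sylvester's criterion Q is positive definite.

positive definite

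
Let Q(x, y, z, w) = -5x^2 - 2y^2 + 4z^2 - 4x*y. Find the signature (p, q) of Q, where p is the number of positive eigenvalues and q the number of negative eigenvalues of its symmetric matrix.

(1, 2)

The symmetric matrix is A = [[-5, -2, 0, 0], [-2, -2, 0, 0], [0, 0, 4, 0], [0, 0, 0, 0]].
Applying the same elementary operations to the rows and columns of A produces a congruent diagonal matrix with entries -5, -6/5, 4, 0.
Counting signs: 1 positive, 2 negative, 1 zero.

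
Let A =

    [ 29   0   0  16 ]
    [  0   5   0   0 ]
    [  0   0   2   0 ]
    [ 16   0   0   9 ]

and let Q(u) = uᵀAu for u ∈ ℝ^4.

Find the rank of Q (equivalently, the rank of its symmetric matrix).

4

Symmetric row and column elimination reduces A to a congruent diagonal form with pivots 29, 5, 2, 5/29.
That gives 4 positive pivots.
The rank is the number of nonzero pivots: 4.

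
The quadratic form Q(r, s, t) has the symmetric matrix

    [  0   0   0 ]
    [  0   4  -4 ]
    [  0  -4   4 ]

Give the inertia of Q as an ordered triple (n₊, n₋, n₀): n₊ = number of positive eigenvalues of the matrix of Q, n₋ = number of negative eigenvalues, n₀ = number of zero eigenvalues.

Applying the same elementary operations to the rows and columns of A produces a congruent diagonal matrix with entries 0, 4, 0.
That gives 1 positive, 2 zero pivots.

(1, 0, 2)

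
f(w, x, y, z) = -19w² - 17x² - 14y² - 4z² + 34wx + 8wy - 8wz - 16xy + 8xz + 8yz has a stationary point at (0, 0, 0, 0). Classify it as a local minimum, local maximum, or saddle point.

local maximum

The Hessian at the origin is H = [[-38, 34, 8, -8], [34, -34, -16, 8], [8, -16, -28, 8], [-8, 8, 8, -8]].
Symmetric row and column elimination reduces H to a congruent diagonal form with pivots -38, -68/19, -76/17, -40/19.
That gives 4 negative pivots.
H is negative definite, so the origin is a strict local maximum.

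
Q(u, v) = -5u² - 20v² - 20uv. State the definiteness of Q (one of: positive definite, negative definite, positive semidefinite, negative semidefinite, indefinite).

The symmetric matrix of Q is [[-5, -10], [-10, -20]].
For the 2×2 matrix [[-5, -10], [-10, -20]]: det = -5·-20 − (-10)² = 0, trace = -25.
det = 0 so one eigenvalue is zero; the form is semidefinite with the sign of the trace.

negative semidefinite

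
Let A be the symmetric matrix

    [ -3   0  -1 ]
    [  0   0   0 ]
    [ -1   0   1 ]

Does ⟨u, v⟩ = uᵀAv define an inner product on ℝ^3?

no

Applying the same elementary operations to the rows and columns of A produces a congruent diagonal matrix with entries -3, 0, 4/3.
Counting signs: 1 positive, 1 negative, 1 zero.
Hence Q is indefinite.
⟨·,·⟩ is an inner product exactly when A is positive definite.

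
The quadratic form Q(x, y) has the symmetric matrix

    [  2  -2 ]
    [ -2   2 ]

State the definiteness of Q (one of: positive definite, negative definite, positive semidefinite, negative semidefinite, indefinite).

positive semidefinite

Congruent diagonalization of A (simultaneous row and column reduction) yields pivots 2, 0.
So there are 1 positive, 1 zero pivots.
Hence Q is positive semidefinite.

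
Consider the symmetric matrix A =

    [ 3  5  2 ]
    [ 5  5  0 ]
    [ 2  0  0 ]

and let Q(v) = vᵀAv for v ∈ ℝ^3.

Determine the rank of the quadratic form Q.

Congruent diagonalization of A (simultaneous row and column reduction) yields pivots 3, -10/3, 2.
Counting signs: 2 positive, 1 negative.
The rank is the number of nonzero pivots: 3.

3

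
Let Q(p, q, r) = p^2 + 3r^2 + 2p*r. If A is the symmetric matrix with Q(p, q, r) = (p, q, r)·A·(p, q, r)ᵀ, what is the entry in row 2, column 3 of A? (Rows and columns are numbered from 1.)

The coefficient of q·r in Q is 0. For a symmetric A this equals A[2,3] + A[3,2] = 2·A[2,3].
So A[2,3] = 0/2 = 0.

0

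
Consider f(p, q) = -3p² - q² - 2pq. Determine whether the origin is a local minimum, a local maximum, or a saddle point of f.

local maximum

The Hessian at the origin is H = [[-6, -2], [-2, -2]].
det H = -6·-2 − (-2)² = 8 > 0 and H[1,1] = -6 < 0, so H is negative definite.
Therefore the origin is a local maximum.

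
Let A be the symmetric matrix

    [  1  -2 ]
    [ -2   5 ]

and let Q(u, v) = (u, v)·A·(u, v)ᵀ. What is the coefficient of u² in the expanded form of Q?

1

The coefficient of u² is the diagonal entry A[1,1] = 1.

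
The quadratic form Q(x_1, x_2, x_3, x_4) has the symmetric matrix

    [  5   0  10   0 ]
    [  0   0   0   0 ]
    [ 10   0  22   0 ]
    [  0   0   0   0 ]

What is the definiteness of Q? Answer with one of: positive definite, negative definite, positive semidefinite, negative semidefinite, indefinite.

positive semidefinite

Applying the same elementary operations to the rows and columns of A produces a congruent diagonal matrix with entries 5, 0, 2, 0.
Counting signs: 2 positive, 2 zero.
Hence Q is positive semidefinite.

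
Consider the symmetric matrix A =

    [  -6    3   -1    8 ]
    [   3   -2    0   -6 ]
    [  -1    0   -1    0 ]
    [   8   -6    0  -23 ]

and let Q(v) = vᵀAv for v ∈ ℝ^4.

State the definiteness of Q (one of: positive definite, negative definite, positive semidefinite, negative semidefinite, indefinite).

negative definite

Leading principal minors: Δ_1 = -6, Δ_2 = 3, Δ_3 = -1, Δ_4 = 3.
The signs alternate starting with Δ_1 < 0, so by Sylvester's criterion Q is negative definite.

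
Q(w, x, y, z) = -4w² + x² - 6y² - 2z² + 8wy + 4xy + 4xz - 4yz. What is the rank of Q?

3

The symmetric matrix is A = [[-4, 0, 4, 0], [0, 1, 2, 2], [4, 2, -6, -2], [0, 2, -2, -2]].
Congruent diagonalization of A (simultaneous row and column reduction) yields pivots -4, 1, -6, 0.
Counting signs: 1 positive, 2 negative, 1 zero.
The rank is the number of nonzero pivots: 3.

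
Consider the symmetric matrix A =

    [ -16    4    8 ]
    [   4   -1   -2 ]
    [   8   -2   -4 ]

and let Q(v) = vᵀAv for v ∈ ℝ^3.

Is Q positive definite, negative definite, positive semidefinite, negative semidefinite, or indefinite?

negative semidefinite

Row-reducing A symmetrically gives the diagonal entries -16, 0, 0.
That gives 1 negative, 2 zero pivots.
Hence Q is negative semidefinite.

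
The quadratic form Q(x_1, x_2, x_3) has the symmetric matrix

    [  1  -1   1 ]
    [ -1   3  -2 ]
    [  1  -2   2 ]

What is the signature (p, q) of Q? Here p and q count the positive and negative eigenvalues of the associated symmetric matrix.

Congruent diagonalization of A (simultaneous row and column reduction) yields pivots 1, 2, 1/2.
So there are 3 positive pivots.

(3, 0)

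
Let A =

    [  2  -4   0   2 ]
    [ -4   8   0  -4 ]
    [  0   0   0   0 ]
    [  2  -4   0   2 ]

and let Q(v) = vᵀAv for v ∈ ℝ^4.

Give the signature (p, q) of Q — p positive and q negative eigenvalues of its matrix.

Congruent diagonalization of A (simultaneous row and column reduction) yields pivots 2, 0, 0, 0.
So there are 1 positive, 3 zero pivots.

(1, 0)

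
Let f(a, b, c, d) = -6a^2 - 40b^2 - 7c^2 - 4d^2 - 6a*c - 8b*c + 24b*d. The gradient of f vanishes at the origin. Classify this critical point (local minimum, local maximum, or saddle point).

local maximum

The Hessian at the origin is H = [[-12, 0, -6, 0], [0, -80, -8, 24], [-6, -8, -14, 0], [0, 24, 0, -8]].
Applying the same elementary operations to the rows and columns of H produces a congruent diagonal matrix with entries -12, -80, -51/5, -4/17.
Counting signs: 4 negative.
H is negative definite, so the origin is a strict local maximum.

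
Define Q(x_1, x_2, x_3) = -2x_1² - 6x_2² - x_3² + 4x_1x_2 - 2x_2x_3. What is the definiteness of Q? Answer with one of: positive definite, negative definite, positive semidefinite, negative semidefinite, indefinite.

Write A = [[-2, 2, 0], [2, -6, -1], [0, -1, -1]].
Applying the same elementary operations to the rows and columns of A produces a congruent diagonal matrix with entries -2, -4, -3/4.
So there are 3 negative pivots.
Hence Q is negative definite.

negative definite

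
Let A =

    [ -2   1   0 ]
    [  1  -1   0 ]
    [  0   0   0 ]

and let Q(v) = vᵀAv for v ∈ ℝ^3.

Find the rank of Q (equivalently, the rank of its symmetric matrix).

2

Row-reducing A symmetrically gives the diagonal entries -2, -1/2, 0.
That gives 2 negative, 1 zero pivots.
The rank is the number of nonzero pivots: 2.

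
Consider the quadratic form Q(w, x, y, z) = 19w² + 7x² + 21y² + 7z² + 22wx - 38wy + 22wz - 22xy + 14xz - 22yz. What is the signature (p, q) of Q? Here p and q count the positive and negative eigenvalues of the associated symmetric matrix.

The symmetric matrix is A = [[19, 11, -19, 11], [11, 7, -11, 7], [-19, -11, 21, -11], [11, 7, -11, 7]].
Symmetric row and column elimination reduces A to a congruent diagonal form with pivots 19, 12/19, 2, 0.
That gives 3 positive, 1 zero pivots.

(3, 0)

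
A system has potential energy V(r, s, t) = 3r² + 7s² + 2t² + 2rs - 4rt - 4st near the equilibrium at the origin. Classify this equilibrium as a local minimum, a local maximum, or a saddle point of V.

local minimum

The Hessian at the origin is H = [[6, 2, -4], [2, 14, -4], [-4, -4, 4]].
Row-reducing H symmetrically gives the diagonal entries 6, 40/3, 4/5.
That gives 3 positive pivots.
H is positive definite, so the origin is a strict local minimum.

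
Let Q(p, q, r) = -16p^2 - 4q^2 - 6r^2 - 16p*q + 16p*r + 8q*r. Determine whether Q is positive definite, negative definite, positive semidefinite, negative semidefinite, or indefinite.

negative semidefinite

The associated matrix is A = [[-16, -8, 8], [-8, -4, 4], [8, 4, -6]].
Row-reducing A symmetrically gives the diagonal entries -16, 0, -2.
Counting signs: 2 negative, 1 zero.
Hence Q is negative semidefinite.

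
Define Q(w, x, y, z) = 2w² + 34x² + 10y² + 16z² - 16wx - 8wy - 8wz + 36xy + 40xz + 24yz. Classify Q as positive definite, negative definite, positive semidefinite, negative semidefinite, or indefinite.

positive semidefinite

The associated matrix is A = [[2, -8, -4, -4], [-8, 34, 18, 20], [-4, 18, 10, 12], [-4, 20, 12, 16]].
Row-reducing A symmetrically gives the diagonal entries 2, 2, 0, 0.
That gives 2 positive, 2 zero pivots.
Hence Q is positive semidefinite.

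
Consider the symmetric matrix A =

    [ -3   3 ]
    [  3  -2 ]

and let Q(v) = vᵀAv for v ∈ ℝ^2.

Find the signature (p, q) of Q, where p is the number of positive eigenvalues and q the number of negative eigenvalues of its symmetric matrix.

(1, 1)

Applying the same elementary operations to the rows and columns of A produces a congruent diagonal matrix with entries -3, 1.
So there are 1 positive, 1 negative pivots.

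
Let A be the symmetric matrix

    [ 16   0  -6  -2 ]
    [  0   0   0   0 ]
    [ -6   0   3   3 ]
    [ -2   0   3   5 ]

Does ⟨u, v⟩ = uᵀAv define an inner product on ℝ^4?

no

Congruent diagonalization of A (simultaneous row and column reduction) yields pivots 16, 0, 3/4, -2.
Counting signs: 2 positive, 1 negative, 1 zero.
Hence Q is indefinite.
⟨·,·⟩ is an inner product exactly when A is positive definite.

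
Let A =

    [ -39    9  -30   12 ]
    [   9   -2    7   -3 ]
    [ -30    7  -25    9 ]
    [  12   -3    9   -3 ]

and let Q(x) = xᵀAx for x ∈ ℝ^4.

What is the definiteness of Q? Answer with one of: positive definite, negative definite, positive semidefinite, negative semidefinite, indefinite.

Congruent diagonalization of A (simultaneous row and column reduction) yields pivots -39, 1/13, -2, 0.
So there are 1 positive, 2 negative, 1 zero pivots.
Hence Q is indefinite.

indefinite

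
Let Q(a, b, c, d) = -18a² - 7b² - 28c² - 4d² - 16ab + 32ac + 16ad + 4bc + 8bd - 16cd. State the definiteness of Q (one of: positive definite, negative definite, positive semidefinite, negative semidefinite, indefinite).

Write A = [[-18, -8, 16, 8], [-8, -7, 2, 4], [16, 2, -28, -8], [8, 4, -8, -4]].
Applying the same elementary operations to the rows and columns of A produces a congruent diagonal matrix with entries -18, -31/9, -192/31, 0.
So there are 3 negative, 1 zero pivots.
Hence Q is negative semidefinite.

negative semidefinite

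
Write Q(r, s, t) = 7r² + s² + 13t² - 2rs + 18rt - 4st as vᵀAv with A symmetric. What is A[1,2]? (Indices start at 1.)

The coefficient of r·s in Q is -2. For a symmetric A this equals A[1,2] + A[2,1] = 2·A[1,2].
So A[1,2] = -2/2 = -1.

-1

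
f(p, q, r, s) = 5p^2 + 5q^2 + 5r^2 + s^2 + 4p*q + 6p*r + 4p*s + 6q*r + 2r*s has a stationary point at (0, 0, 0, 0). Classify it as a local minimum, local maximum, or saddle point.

local minimum

The Hessian at the origin is H = [[10, 4, 6, 4], [4, 10, 6, 0], [6, 6, 10, 2], [4, 0, 2, 2]].
Row-reducing H symmetrically gives the diagonal entries 10, 42/5, 34/7, 4/51.
So there are 4 positive pivots.
H is positive definite, so the origin is a strict local minimum.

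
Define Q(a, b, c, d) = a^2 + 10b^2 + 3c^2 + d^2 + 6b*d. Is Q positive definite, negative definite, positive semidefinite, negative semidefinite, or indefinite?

positive definite

Write A = [[1, 0, 0, 0], [0, 10, 0, 3], [0, 0, 3, 0], [0, 3, 0, 1]].
Applying the same elementary operations to the rows and columns of A produces a congruent diagonal matrix with entries 1, 10, 3, 1/10.
That gives 4 positive pivots.
Hence Q is positive definite.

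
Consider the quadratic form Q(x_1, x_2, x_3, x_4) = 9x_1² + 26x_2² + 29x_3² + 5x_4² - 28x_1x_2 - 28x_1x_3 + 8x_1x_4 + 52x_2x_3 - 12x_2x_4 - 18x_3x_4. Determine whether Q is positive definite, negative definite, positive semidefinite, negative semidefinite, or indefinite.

The symmetric matrix is A = [[9, -14, -14, 4], [-14, 26, 26, -6], [-14, 26, 29, -9], [4, -6, -9, 5]].
An LDLᵀ factorisation of A has diagonal entries 9, 38/9, 3, 4/19.
That gives 4 positive pivots.
Hence Q is positive definite.

positive definite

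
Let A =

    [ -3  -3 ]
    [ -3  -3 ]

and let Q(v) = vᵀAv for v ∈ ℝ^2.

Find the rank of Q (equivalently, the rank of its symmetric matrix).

Applying the same elementary operations to the rows and columns of A produces a congruent diagonal matrix with entries -3, 0.
Counting signs: 1 negative, 1 zero.
The rank is the number of nonzero pivots: 1.

1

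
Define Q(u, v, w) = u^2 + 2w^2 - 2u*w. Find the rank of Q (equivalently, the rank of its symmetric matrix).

The symmetric matrix is A = [[1, 0, -1], [0, 0, 0], [-1, 0, 2]].
Symmetric row and column elimination reduces A to a congruent diagonal form with pivots 1, 0, 1.
So there are 2 positive, 1 zero pivots.
The rank is the number of nonzero pivots: 2.

2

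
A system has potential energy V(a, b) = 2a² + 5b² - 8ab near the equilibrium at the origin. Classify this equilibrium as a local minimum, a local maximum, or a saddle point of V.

The Hessian at the origin is H = [[4, -8], [-8, 10]].
det H = 4·10 − (-8)² = -24 < 0, so H is indefinite.
Therefore the origin is a saddle point.

saddle point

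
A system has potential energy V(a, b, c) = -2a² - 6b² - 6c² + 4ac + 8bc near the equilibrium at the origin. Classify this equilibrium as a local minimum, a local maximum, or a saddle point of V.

local maximum

The Hessian at the origin is H = [[-4, 0, 4], [0, -12, 8], [4, 8, -12]].
An LDLᵀ factorisation of H has diagonal entries -4, -12, -8/3.
That gives 3 negative pivots.
H is negative definite, so the origin is a strict local maximum.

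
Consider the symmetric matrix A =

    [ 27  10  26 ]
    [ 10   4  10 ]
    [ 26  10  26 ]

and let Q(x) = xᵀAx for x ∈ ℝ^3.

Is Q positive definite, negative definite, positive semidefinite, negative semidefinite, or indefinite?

positive definite

Applying the same elementary operations to the rows and columns of A produces a congruent diagonal matrix with entries 27, 8/27, 1/2.
Counting signs: 3 positive.
Hence Q is positive definite.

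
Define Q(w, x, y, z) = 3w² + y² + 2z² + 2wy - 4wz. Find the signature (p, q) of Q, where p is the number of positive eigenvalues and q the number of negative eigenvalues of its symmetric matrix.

The associated matrix is A = [[3, 0, 1, -2], [0, 0, 0, 0], [1, 0, 1, 0], [-2, 0, 0, 2]].
Symmetric row and column elimination reduces A to a congruent diagonal form with pivots 3, 0, 2/3, 0.
That gives 2 positive, 2 zero pivots.

(2, 0)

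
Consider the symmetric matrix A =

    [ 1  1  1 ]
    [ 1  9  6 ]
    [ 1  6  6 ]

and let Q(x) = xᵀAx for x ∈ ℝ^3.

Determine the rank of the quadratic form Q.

Congruent diagonalization of A (simultaneous row and column reduction) yields pivots 1, 8, 15/8.
Counting signs: 3 positive.
The rank is the number of nonzero pivots: 3.

3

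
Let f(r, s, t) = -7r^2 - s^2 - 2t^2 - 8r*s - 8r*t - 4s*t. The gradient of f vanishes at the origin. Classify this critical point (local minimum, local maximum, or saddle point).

saddle point

The Hessian at the origin is H = [[-14, -8, -8], [-8, -2, -4], [-8, -4, -4]].
An LDLᵀ factorisation of H has diagonal entries -14, 18/7, 4/9.
That gives 2 positive, 1 negative pivots.
H is indefinite, so the origin is a saddle point.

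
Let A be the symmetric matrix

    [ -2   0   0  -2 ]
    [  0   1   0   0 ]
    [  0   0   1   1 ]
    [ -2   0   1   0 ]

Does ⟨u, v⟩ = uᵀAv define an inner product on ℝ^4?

Row-reducing A symmetrically gives the diagonal entries -2, 1, 1, 1.
That gives 3 positive, 1 negative pivots.
Hence Q is indefinite.
⟨·,·⟩ is an inner product exactly when A is positive definite.

no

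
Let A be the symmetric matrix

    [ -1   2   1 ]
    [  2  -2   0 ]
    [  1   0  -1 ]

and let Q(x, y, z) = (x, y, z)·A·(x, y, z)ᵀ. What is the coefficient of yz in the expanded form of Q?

0

The coefficient of yz is A[2,3] + A[3,2] = 2·0 = 0.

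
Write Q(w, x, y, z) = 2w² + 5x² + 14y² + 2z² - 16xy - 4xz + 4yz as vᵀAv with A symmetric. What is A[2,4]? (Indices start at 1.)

-2

The coefficient of x·z in Q is -4. For a symmetric A this equals A[2,4] + A[4,2] = 2·A[2,4].
So A[2,4] = -4/2 = -2.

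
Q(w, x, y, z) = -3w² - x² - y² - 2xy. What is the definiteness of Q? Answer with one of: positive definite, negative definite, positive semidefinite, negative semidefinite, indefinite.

Write A = [[-3, 0, 0, 0], [0, -1, -1, 0], [0, -1, -1, 0], [0, 0, 0, 0]].
Row-reducing A symmetrically gives the diagonal entries -3, -1, 0, 0.
That gives 2 negative, 2 zero pivots.
Hence Q is negative semidefinite.

negative semidefinite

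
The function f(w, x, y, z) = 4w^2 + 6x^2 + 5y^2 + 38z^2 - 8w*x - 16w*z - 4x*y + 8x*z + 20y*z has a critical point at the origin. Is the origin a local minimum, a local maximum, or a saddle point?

The Hessian at the origin is H = [[8, -8, 0, -16], [-8, 12, -4, 8], [0, -4, 10, 20], [-16, 8, 20, 76]].
Applying the same elementary operations to the rows and columns of H produces a congruent diagonal matrix with entries 8, 4, 6, 4.
Counting signs: 4 positive.
H is positive definite, so the origin is a strict local minimum.

local minimum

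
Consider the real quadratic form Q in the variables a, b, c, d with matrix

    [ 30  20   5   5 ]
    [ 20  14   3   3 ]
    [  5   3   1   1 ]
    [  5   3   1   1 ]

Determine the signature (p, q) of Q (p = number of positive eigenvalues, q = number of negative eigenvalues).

Applying the same elementary operations to the rows and columns of A produces a congruent diagonal matrix with entries 30, 2/3, 0, 0.
That gives 2 positive, 2 zero pivots.

(2, 0)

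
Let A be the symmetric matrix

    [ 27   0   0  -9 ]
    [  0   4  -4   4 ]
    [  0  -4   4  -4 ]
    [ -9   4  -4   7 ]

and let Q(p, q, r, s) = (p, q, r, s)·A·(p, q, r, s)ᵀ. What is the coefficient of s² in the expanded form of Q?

7

The coefficient of s² is the diagonal entry A[4,4] = 7.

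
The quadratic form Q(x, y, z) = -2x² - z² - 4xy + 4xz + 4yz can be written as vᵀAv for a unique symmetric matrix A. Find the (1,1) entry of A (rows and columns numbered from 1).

-2

The coefficient of x² in Q is -2, and that is exactly A[1,1].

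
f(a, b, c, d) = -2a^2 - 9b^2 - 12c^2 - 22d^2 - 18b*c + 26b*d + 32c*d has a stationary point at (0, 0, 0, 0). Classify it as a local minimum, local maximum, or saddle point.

local maximum

The Hessian at the origin is H = [[-4, 0, 0, 0], [0, -18, -18, 26], [0, -18, -24, 32], [0, 26, 32, -44]].
Congruent diagonalization of H (simultaneous row and column reduction) yields pivots -4, -18, -6, -4/9.
So there are 4 negative pivots.
H is negative definite, so the origin is a strict local maximum.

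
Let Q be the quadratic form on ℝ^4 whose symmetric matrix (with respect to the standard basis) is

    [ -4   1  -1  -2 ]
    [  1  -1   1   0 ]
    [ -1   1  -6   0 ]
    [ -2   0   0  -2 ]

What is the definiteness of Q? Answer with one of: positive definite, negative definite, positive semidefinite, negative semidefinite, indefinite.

negative definite

Applying the same elementary operations to the rows and columns of A produces a congruent diagonal matrix with entries -4, -3/4, -5, -2/3.
That gives 4 negative pivots.
Hence Q is negative definite.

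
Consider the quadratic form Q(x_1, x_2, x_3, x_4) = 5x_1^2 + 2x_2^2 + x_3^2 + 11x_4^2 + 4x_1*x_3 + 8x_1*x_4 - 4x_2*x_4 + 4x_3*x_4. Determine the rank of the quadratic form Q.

4

The associated matrix is A = [[5, 0, 2, 4], [0, 2, 0, -2], [2, 0, 1, 2], [4, -2, 2, 11]].
Applying the same elementary operations to the rows and columns of A produces a congruent diagonal matrix with entries 5, 2, 1/5, 5.
That gives 4 positive pivots.
The rank is the number of nonzero pivots: 4.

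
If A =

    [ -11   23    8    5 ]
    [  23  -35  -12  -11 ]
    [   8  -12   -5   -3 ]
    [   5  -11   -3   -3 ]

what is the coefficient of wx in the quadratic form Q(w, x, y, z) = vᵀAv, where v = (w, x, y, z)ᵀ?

The coefficient of wx is A[1,2] + A[2,1] = 2·23 = 46.

46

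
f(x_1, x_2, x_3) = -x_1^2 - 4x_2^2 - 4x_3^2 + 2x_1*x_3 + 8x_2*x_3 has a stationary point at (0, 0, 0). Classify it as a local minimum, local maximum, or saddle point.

The Hessian at the origin is H = [[-2, 0, 2], [0, -8, 8], [2, 8, -8]].
Row-reducing H symmetrically gives the diagonal entries -2, -8, 2.
Counting signs: 1 positive, 2 negative.
H is indefinite, so the origin is a saddle point.

saddle point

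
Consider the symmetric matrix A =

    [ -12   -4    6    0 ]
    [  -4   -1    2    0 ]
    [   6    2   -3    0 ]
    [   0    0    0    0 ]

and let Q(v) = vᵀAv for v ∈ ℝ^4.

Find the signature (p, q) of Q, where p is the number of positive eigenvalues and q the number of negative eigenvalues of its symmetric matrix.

(1, 1)

Congruent diagonalization of A (simultaneous row and column reduction) yields pivots -12, 1/3, 0, 0.
Counting signs: 1 positive, 1 negative, 2 zero.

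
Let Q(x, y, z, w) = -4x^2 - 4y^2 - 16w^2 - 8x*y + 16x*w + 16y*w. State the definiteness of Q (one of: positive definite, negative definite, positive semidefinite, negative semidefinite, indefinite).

The symmetric matrix is A = [[-4, -4, 0, 8], [-4, -4, 0, 8], [0, 0, 0, 0], [8, 8, 0, -16]].
Symmetric row and column elimination reduces A to a congruent diagonal form with pivots -4, 0, 0, 0.
Counting signs: 1 negative, 3 zero.
Hence Q is negative semidefinite.

negative semidefinite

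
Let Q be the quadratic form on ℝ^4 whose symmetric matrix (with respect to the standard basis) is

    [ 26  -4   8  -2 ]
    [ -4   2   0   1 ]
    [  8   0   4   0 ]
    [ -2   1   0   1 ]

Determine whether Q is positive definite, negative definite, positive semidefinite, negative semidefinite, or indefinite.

Leading principal minors: Δ_1 = 26, Δ_2 = 36, Δ_3 = 16, Δ_4 = 8.
All leading principal minors are positive, so by Sylvester's criterion Q is positive definite.

positive definite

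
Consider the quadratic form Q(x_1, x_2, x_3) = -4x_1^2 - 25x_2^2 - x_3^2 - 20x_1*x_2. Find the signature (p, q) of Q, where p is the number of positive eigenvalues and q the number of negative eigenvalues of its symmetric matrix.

The associated matrix is A = [[-4, -10, 0], [-10, -25, 0], [0, 0, -1]].
Applying the same elementary operations to the rows and columns of A produces a congruent diagonal matrix with entries -4, 0, -1.
So there are 2 negative, 1 zero pivots.

(0, 2)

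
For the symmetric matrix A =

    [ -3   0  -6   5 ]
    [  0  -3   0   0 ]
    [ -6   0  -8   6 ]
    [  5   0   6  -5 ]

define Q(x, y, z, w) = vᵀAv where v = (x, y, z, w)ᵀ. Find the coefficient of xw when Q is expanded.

10

The coefficient of xw is A[1,4] + A[4,1] = 2·5 = 10.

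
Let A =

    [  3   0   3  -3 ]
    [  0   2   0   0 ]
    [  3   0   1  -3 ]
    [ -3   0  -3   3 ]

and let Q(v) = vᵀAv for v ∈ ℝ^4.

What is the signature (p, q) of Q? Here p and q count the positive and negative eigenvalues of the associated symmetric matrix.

Symmetric row and column elimination reduces A to a congruent diagonal form with pivots 3, 2, -2, 0.
Counting signs: 2 positive, 1 negative, 1 zero.

(2, 1)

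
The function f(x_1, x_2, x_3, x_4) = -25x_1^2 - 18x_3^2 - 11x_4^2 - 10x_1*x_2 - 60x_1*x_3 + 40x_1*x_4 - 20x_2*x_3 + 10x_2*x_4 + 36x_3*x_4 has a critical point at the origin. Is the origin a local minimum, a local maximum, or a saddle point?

saddle point

The Hessian at the origin is H = [[-50, -10, -60, 40], [-10, 0, -20, 10], [-60, -20, -36, 36], [40, 10, 36, -22]].
Row-reducing H symmetrically gives the diagonal entries -50, 2, 4, 4.
Counting signs: 3 positive, 1 negative.
H is indefinite, so the origin is a saddle point.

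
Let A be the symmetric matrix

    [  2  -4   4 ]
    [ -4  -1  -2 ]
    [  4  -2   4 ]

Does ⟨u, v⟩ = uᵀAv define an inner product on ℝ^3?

Symmetric row and column elimination reduces A to a congruent diagonal form with pivots 2, -9, 0.
So there are 1 positive, 1 negative, 1 zero pivots.
Hence Q is indefinite.
⟨·,·⟩ is an inner product exactly when A is positive definite.

no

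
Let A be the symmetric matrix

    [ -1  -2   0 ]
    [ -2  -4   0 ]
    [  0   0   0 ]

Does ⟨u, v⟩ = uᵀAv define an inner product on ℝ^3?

no

Applying the same elementary operations to the rows and columns of A produces a congruent diagonal matrix with entries -1, 0, 0.
So there are 1 negative, 2 zero pivots.
Hence Q is negative semidefinite.
⟨·,·⟩ is an inner product exactly when A is positive definite.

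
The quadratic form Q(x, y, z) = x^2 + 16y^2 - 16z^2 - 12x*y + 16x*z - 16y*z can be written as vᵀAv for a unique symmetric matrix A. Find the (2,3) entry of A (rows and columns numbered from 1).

-8

The coefficient of y·z in Q is -16. For a symmetric A this equals A[2,3] + A[3,2] = 2·A[2,3].
So A[2,3] = -16/2 = -8.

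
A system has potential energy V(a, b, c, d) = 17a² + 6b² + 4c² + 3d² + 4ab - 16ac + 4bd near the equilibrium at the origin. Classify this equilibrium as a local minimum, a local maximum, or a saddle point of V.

The Hessian at the origin is H = [[34, 4, -16, 0], [4, 12, 0, 4], [-16, 0, 8, 0], [0, 4, 0, 6]].
Row-reducing H symmetrically gives the diagonal entries 34, 196/17, 8/49, 2.
That gives 4 positive pivots.
H is positive definite, so the origin is a strict local minimum.

local minimum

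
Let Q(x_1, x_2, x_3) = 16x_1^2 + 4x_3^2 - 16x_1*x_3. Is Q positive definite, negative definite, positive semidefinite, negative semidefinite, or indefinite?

positive semidefinite

The symmetric matrix is A = [[16, 0, -8], [0, 0, 0], [-8, 0, 4]].
Row-reducing A symmetrically gives the diagonal entries 16, 0, 0.
Counting signs: 1 positive, 2 zero.
Hence Q is positive semidefinite.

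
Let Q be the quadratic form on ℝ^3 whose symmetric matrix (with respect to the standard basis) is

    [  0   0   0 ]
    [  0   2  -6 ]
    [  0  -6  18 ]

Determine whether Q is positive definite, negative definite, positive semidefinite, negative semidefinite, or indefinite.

Congruent diagonalization of A (simultaneous row and column reduction) yields pivots 0, 2, 0.
That gives 1 positive, 2 zero pivots.
Hence Q is positive semidefinite.

positive semidefinite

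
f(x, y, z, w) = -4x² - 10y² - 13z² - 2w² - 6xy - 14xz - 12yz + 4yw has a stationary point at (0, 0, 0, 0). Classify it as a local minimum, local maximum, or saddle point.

The Hessian at the origin is H = [[-8, -6, -14, 0], [-6, -20, -12, 4], [-14, -12, -26, 0], [0, 4, 0, -4]].
An LDLᵀ factorisation of H has diagonal entries -8, -31/2, -42/31, -20/7.
Counting signs: 4 negative.
H is negative definite, so the origin is a strict local maximum.

local maximum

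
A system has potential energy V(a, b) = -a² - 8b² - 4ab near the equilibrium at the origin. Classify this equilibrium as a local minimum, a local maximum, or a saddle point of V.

The Hessian at the origin is H = [[-2, -4], [-4, -16]].
det H = -2·-16 − (-4)² = 16 > 0 and H[1,1] = -2 < 0, so H is negative definite.
Therefore the origin is a local maximum.

local maximum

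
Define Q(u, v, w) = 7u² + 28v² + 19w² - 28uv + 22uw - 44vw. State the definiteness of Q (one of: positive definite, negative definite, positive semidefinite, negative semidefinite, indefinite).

Write A = [[7, -14, 11], [-14, 28, -22], [11, -22, 19]].
Congruent diagonalization of A (simultaneous row and column reduction) yields pivots 7, 0, 12/7.
Counting signs: 2 positive, 1 zero.
Hence Q is positive semidefinite.

positive semidefinite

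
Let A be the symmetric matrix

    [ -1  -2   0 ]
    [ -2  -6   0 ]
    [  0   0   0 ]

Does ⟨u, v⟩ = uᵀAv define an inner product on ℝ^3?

Applying the same elementary operations to the rows and columns of A produces a congruent diagonal matrix with entries -1, -2, 0.
That gives 2 negative, 1 zero pivots.
Hence Q is negative semidefinite.
⟨·,·⟩ is an inner product exactly when A is positive definite.

no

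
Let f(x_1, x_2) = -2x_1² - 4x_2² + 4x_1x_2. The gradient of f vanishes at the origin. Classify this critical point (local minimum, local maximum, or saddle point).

The Hessian at the origin is H = [[-4, 4], [4, -8]].
det H = -4·-8 − (4)² = 16 > 0 and H[1,1] = -4 < 0, so H is negative definite.
Therefore the origin is a local maximum.

local maximum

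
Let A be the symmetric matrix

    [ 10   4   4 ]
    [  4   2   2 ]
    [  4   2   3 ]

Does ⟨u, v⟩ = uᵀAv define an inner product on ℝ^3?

yes

Leading principal minors: Δ_1 = 10, Δ_2 = 4, Δ_3 = 4.
All leading principal minors are positive, so by Sylvester's criterion Q is positive definite.
⟨·,·⟩ is an inner product exactly when A is positive definite.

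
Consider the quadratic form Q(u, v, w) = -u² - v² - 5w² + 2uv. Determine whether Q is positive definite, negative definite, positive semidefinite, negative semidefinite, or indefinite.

The symmetric matrix is A = [[-1, 1, 0], [1, -1, 0], [0, 0, -5]].
Row-reducing A symmetrically gives the diagonal entries -1, 0, -5.
That gives 2 negative, 1 zero pivots.
Hence Q is negative semidefinite.

negative semidefinite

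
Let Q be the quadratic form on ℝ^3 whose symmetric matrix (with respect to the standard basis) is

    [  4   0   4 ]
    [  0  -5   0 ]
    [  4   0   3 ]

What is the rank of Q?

3

Applying the same elementary operations to the rows and columns of A produces a congruent diagonal matrix with entries 4, -5, -1.
That gives 1 positive, 2 negative pivots.
The rank is the number of nonzero pivots: 3.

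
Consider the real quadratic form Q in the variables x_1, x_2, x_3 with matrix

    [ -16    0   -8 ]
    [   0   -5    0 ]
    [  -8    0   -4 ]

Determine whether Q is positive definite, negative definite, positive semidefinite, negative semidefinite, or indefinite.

negative semidefinite

Congruent diagonalization of A (simultaneous row and column reduction) yields pivots -16, -5, 0.
Counting signs: 2 negative, 1 zero.
Hence Q is negative semidefinite.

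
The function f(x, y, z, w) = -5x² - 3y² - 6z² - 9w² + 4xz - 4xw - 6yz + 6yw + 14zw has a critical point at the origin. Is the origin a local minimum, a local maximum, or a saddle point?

The Hessian at the origin is H = [[-10, 0, 4, -4], [0, -6, -6, 6], [4, -6, -12, 14], [-4, 6, 14, -18]].
Symmetric row and column elimination reduces H to a congruent diagonal form with pivots -10, -6, -22/5, -12/11.
Counting signs: 4 negative.
H is negative definite, so the origin is a strict local maximum.

local maximum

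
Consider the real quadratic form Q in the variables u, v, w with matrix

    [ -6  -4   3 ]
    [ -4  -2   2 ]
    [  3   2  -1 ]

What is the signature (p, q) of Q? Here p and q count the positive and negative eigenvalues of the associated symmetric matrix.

(2, 1)

Row-reducing A symmetrically gives the diagonal entries -6, 2/3, 1/2.
So there are 2 positive, 1 negative pivots.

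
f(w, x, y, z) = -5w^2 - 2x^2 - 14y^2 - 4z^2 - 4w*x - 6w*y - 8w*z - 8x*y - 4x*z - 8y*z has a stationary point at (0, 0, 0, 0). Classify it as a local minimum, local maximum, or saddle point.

The Hessian at the origin is H = [[-10, -4, -6, -8], [-4, -4, -8, -4], [-6, -8, -28, -8], [-8, -4, -8, -8]].
Row-reducing H symmetrically gives the diagonal entries -10, -12/5, -34/3, -20/17.
So there are 4 negative pivots.
H is negative definite, so the origin is a strict local maximum.

local maximum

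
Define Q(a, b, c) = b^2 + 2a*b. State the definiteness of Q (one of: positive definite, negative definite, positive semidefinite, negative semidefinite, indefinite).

The symmetric matrix is A = [[0, 1, 0], [1, 1, 0], [0, 0, 0]].
A is congruent to a diagonal matrix with 1 positive, 1 negative and 1 zero entries, so Q is indefinite.

indefinite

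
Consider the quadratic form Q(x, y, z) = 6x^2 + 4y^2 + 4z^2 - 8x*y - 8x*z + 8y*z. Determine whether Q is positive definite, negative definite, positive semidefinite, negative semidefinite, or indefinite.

Write A = [[6, -4, -4], [-4, 4, 4], [-4, 4, 4]].
Applying the same elementary operations to the rows and columns of A produces a congruent diagonal matrix with entries 6, 4/3, 0.
So there are 2 positive, 1 zero pivots.
Hence Q is positive semidefinite.

positive semidefinite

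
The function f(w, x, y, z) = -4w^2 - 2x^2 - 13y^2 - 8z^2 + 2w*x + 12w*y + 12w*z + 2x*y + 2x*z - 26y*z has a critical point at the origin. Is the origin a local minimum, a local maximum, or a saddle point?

saddle point

The Hessian at the origin is H = [[-8, 2, 12, 12], [2, -4, 2, 2], [12, 2, -26, -26], [12, 2, -26, -16]].
Symmetric row and column elimination reduces H to a congruent diagonal form with pivots -8, -7/2, -6/7, 10.
So there are 1 positive, 3 negative pivots.
H is indefinite, so the origin is a saddle point.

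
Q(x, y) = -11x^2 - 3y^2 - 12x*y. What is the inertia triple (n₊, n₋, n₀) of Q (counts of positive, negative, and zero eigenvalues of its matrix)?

Write A = [[-11, -6], [-6, -3]].
Congruent diagonalization of A (simultaneous row and column reduction) yields pivots -11, 3/11.
Counting signs: 1 positive, 1 negative.

(1, 1, 0)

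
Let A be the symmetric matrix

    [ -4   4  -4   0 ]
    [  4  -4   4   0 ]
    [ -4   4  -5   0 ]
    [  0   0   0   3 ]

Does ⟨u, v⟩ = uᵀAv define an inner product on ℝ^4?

Applying the same elementary operations to the rows and columns of A produces a congruent diagonal matrix with entries -4, 0, -1, 3.
That gives 1 positive, 2 negative, 1 zero pivots.
Hence Q is indefinite.
⟨·,·⟩ is an inner product exactly when A is positive definite.

no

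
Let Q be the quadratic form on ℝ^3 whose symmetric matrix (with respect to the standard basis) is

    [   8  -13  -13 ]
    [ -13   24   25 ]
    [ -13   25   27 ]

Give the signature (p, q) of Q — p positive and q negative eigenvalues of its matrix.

(3, 0)

Congruent diagonalization of A (simultaneous row and column reduction) yields pivots 8, 23/8, 15/23.
So there are 3 positive pivots.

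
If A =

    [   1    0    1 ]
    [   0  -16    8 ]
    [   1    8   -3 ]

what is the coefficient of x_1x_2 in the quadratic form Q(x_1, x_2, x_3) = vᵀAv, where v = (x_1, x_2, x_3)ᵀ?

The coefficient of x_1x_2 is A[1,2] + A[2,1] = 2·0 = 0.

0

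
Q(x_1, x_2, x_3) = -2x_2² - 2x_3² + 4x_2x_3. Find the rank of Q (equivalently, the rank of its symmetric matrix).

The symmetric matrix is A = [[0, 0, 0], [0, -2, 2], [0, 2, -2]].
Congruent diagonalization of A (simultaneous row and column reduction) yields pivots 0, -2, 0.
Counting signs: 1 negative, 2 zero.
The rank is the number of nonzero pivots: 1.

1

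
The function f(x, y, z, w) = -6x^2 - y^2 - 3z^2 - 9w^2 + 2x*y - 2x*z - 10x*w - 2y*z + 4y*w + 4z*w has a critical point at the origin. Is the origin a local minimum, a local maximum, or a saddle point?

local maximum

The Hessian at the origin is H = [[-12, 2, -2, -10], [2, -2, -2, 4], [-2, -2, -6, 4], [-10, 4, 4, -18]].
An LDLᵀ factorisation of H has diagonal entries -12, -5/3, -12/5, -4.
That gives 4 negative pivots.
H is negative definite, so the origin is a strict local maximum.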